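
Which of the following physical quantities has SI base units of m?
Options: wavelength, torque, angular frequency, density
Checking the SI base units of each option:
  wavelength (λ = v/f): m  ✓ matches
  torque (τ = Fr): kg·m²/s²  ✗
  angular frequency (ω = 2πf): 1/s  ✗
  density (ρ = m/V): kg/m³  ✗

Only wavelength has units m.

Answer: wavelength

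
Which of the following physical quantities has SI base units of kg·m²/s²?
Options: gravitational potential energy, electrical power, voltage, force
Checking the SI base units of each option:
  gravitational potential energy (U = -GMm/r): kg·m²/s²  ✓ matches
  electrical power (P = IV): kg·m²/s³  ✗
  voltage (V = IR): kg·m²/(s³·A)  ✗
  force (F = ma): kg·m/s²  ✗

Only gravitational potential energy has units kg·m²/s².

Answer: gravitational potential energy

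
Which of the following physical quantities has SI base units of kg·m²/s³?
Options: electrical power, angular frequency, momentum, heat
Checking the SI base units of each option:
  electrical power (P = IV): kg·m²/s³  ✓ matches
  angular frequency (ω = 2πf): 1/s  ✗
  momentum (p = mv): kg·m/s  ✗
  heat (Q = mcΔT): kg·m²/s²  ✗

Only electrical power has units kg·m²/s³.

Answer: electrical power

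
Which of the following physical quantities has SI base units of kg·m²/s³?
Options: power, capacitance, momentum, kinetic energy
Checking the SI base units of each option:
  power (P = W/t): kg·m²/s³  ✓ matches
  capacitance (C = Q/V): s⁴·A²/(kg·m²)  ✗
  momentum (p = mv): kg·m/s  ✗
  kinetic energy (E = ½mv²): kg·m²/s²  ✗

Only power has units kg·m²/s³.

Answer: power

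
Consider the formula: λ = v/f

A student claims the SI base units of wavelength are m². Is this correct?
Units of each symbol in λ = v/f:
  v (wave speed): m/s
  f (frequency): 1/s  → in the denominator, contributes s

Multiplying the contributions: [m/s] · [s]
Adding exponents of each base unit: m: 1
SI base units of wavelength: m

The claimed units m² (exponents m: 2) do not match the derived units m (exponents m: 1), so the claim is incorrect.

Answer: No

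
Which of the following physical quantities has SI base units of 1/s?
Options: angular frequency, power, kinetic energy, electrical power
Checking the SI base units of each option:
  angular frequency (ω = 2πf): 1/s  ✓ matches
  power (P = W/t): kg·m²/s³  ✗
  kinetic energy (E = ½mv²): kg·m²/s²  ✗
  electrical power (P = IV): kg·m²/s³  ✗

Only angular frequency has units 1/s.

Answer: angular frequency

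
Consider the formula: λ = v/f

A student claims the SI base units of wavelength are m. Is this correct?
Units of each symbol in λ = v/f:
  v (wave speed): m/s
  f (frequency): 1/s  → in the denominator, contributes s

Multiplying the contributions: [m/s] · [s]
Adding exponents of each base unit: m: 1
SI base units of wavelength: m

The claimed units m match the derived units, so the claim is correct.

Answer: Yes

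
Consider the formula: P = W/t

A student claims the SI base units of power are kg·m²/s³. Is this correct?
Units of each symbol in P = W/t:
  W (work): kg·m²/s²
  t (time): s  → in the denominator, contributes 1/s

Multiplying the contributions: [kg·m²/s²] · [1/s]
Adding exponents of each base unit: kg: 1, m: 2, s: -3
SI base units of power: kg·m²/s³

The claimed units kg·m²/s³ match the derived units, so the claim is correct.

Answer: Yes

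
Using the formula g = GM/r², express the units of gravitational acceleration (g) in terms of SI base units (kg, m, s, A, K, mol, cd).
Units of each symbol in g = GM/r²:
  G (gravitational constant): m³/(kg·s²)
  M (mass): kg
  r (distance): m  → to the power 2 in the denominator, contributes 1/m²

Multiplying the contributions: [m³/(kg·s²)] · [kg] · [1/m²]
Adding exponents of each base unit: m: 1, s: -2
SI base units of gravitational acceleration: m/s²

Answer: m/s²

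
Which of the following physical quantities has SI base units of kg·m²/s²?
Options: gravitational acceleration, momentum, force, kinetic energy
Checking the SI base units of each option:
  gravitational acceleration (g = GM/r²): m/s²  ✗
  momentum (p = mv): kg·m/s  ✗
  force (F = ma): kg·m/s²  ✗
  kinetic energy (E = ½mv²): kg·m²/s²  ✓ matches

Only kinetic energy has units kg·m²/s².

Answer: kinetic energy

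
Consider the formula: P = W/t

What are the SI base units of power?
Units of each symbol in P = W/t:
  W (work): kg·m²/s²
  t (time): s  → in the denominator, contributes 1/s

Multiplying the contributions: [kg·m²/s²] · [1/s]
Adding exponents of each base unit: kg: 1, m: 2, s: -3
SI base units of power: kg·m²/s³

Answer: kg·m²/s³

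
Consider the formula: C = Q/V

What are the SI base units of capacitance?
Units of each symbol in C = Q/V:
  Q (charge, in coulombs): s·A
  V (voltage, in volts): kg·m²/(s³·A)  → in the denominator, contributes s³·A/(kg·m²)

Multiplying the contributions: [s·A] · [s³·A/(kg·m²)]
Adding exponents of each base unit: kg: -1, m: -2, s: 4, A: 2
SI base units of capacitance: s⁴·A²/(kg·m²)

Answer: s⁴·A²/(kg·m²)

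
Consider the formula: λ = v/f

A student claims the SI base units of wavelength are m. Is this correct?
Units of each symbol in λ = v/f:
  v (wave speed): m/s
  f (frequency): 1/s  → in the denominator, contributes s

Multiplying the contributions: [m/s] · [s]
Adding exponents of each base unit: m: 1
SI base units of wavelength: m

The claimed units m match the derived units, so the claim is correct.

Answer: Yes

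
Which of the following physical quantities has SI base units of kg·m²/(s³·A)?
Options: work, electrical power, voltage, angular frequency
Checking the SI base units of each option:
  work (W = Fd): kg·m²/s²  ✗
  electrical power (P = IV): kg·m²/s³  ✗
  voltage (V = IR): kg·m²/(s³·A)  ✓ matches
  angular frequency (ω = 2πf): 1/s  ✗

Only voltage has units kg·m²/(s³·A).

Answer: voltage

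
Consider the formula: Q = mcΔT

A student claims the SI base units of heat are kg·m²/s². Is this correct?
Units of each symbol in Q = mcΔT:
  m (mass): kg
  c (specific heat capacity, in J/(kg·K)): m²/(s²·K)
  ΔT (temperature change): K

Multiplying the contributions: [kg] · [m²/(s²·K)] · [K]
Adding exponents of each base unit: kg: 1, m: 2, s: -2
SI base units of heat: kg·m²/s²

The claimed units kg·m²/s² match the derived units, so the claim is correct.

Answer: Yes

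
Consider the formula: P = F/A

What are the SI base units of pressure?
Units of each symbol in P = F/A:
  F (force): kg·m/s²
  A (area): m²  → in the denominator, contributes 1/m²

Multiplying the contributions: [kg·m/s²] · [1/m²]
Adding exponents of each base unit: kg: 1, m: -1, s: -2
SI base units of pressure: kg/(m·s²)

Answer: kg/(m·s²)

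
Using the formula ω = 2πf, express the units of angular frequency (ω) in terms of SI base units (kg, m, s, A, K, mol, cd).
Units of each symbol in ω = 2πf:
  f (frequency): 1/s
  The factor 2π is dimensionless.

Multiplying the contributions: [1/s]
Adding exponents of each base unit: s: -1
SI base units of angular frequency: 1/s

Answer: 1/s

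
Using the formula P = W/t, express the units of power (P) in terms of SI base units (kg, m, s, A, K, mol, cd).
Units of each symbol in P = W/t:
  W (work): kg·m²/s²
  t (time): s  → in the denominator, contributes 1/s

Multiplying the contributions: [kg·m²/s²] · [1/s]
Adding exponents of each base unit: kg: 1, m: 2, s: -3
SI base units of power: kg·m²/s³

Answer: kg·m²/s³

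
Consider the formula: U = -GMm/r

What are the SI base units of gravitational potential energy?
Units of each symbol in U = -GMm/r:
  G (gravitational constant): m³/(kg·s²)
  M (mass): kg
  m (mass): kg
  r (distance): m  → in the denominator, contributes 1/m
  The minus sign does not affect the units.

Multiplying the contributions: [m³/(kg·s²)] · [kg] · [kg] · [1/m]
Adding exponents of each base unit: kg: 1, m: 2, s: -2
SI base units of gravitational potential energy: kg·m²/s²

Answer: kg·m²/s²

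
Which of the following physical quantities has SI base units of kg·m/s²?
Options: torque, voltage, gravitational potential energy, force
Checking the SI base units of each option:
  torque (τ = Fr): kg·m²/s²  ✗
  voltage (V = IR): kg·m²/(s³·A)  ✗
  gravitational potential energy (U = -GMm/r): kg·m²/s²  ✗
  force (F = ma): kg·m/s²  ✓ matches

Only force has units kg·m/s².

Answer: force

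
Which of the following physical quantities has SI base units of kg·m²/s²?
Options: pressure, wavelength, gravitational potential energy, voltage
Checking the SI base units of each option:
  pressure (P = F/A): kg/(m·s²)  ✗
  wavelength (λ = v/f): m  ✗
  gravitational potential energy (U = -GMm/r): kg·m²/s²  ✓ matches
  voltage (V = IR): kg·m²/(s³·A)  ✗

Only gravitational potential energy has units kg·m²/s².

Answer: gravitational potential energy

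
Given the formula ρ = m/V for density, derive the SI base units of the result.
Units of each symbol in ρ = m/V:
  m (mass): kg
  V (volume): m³  → in the denominator, contributes 1/m³

Multiplying the contributions: [kg] · [1/m³]
Adding exponents of each base unit: kg: 1, m: -3
SI base units of density: kg/m³

Answer: kg/m³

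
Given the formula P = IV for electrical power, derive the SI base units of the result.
Units of each symbol in P = IV:
  I (current): A
  V (voltage, in volts): kg·m²/(s³·A)

Multiplying the contributions: [A] · [kg·m²/(s³·A)]
Adding exponents of each base unit: kg: 1, m: 2, s: -3
SI base units of electrical power: kg·m²/s³

Answer: kg·m²/s³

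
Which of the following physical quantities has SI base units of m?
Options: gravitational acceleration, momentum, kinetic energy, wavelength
Checking the SI base units of each option:
  gravitational acceleration (g = GM/r²): m/s²  ✗
  momentum (p = mv): kg·m/s  ✗
  kinetic energy (E = ½mv²): kg·m²/s²  ✗
  wavelength (λ = v/f): m  ✓ matches

Only wavelength has units m.

Answer: wavelength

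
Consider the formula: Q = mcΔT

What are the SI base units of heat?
Units of each symbol in Q = mcΔT:
  m (mass): kg
  c (specific heat capacity, in J/(kg·K)): m²/(s²·K)
  ΔT (temperature change): K

Multiplying the contributions: [kg] · [m²/(s²·K)] · [K]
Adding exponents of each base unit: kg: 1, m: 2, s: -2
SI base units of heat: kg·m²/s²

Answer: kg·m²/s²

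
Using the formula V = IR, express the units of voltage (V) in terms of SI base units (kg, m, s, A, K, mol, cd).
Units of each symbol in V = IR:
  I (current): A
  R (resistance, in ohms): kg·m²/(s³·A²)

Multiplying the contributions: [A] · [kg·m²/(s³·A²)]
Adding exponents of each base unit: kg: 1, m: 2, s: -3, A: -1
SI base units of voltage: kg·m²/(s³·A)

Answer: kg·m²/(s³·A)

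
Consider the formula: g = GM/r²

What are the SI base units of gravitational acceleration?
Units of each symbol in g = GM/r²:
  G (gravitational constant): m³/(kg·s²)
  M (mass): kg
  r (distance): m  → to the power 2 in the denominator, contributes 1/m²

Multiplying the contributions: [m³/(kg·s²)] · [kg] · [1/m²]
Adding exponents of each base unit: m: 1, s: -2
SI base units of gravitational acceleration: m/s²

Answer: m/s²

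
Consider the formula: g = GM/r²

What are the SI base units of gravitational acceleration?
Units of each symbol in g = GM/r²:
  G (gravitational constant): m³/(kg·s²)
  M (mass): kg
  r (distance): m  → to the power 2 in the denominator, contributes 1/m²

Multiplying the contributions: [m³/(kg·s²)] · [kg] · [1/m²]
Adding exponents of each base unit: m: 1, s: -2
SI base units of gravitational acceleration: m/s²

Answer: m/s²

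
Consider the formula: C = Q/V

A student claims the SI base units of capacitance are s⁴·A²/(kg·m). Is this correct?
Units of each symbol in C = Q/V:
  Q (charge, in coulombs): s·A
  V (voltage, in volts): kg·m²/(s³·A)  → in the denominator, contributes s³·A/(kg·m²)

Multiplying the contributions: [s·A] · [s³·A/(kg·m²)]
Adding exponents of each base unit: kg: -1, m: -2, s: 4, A: 2
SI base units of capacitance: s⁴·A²/(kg·m²)

The claimed units s⁴·A²/(kg·m) (exponents kg: -1, m: -1, s: 4, A: 2) do not match the derived units s⁴·A²/(kg·m²) (exponents kg: -1, m: -2, s: 4, A: 2), so the claim is incorrect.

Answer: No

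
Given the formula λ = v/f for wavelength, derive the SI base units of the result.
Units of each symbol in λ = v/f:
  v (wave speed): m/s
  f (frequency): 1/s  → in the denominator, contributes s

Multiplying the contributions: [m/s] · [s]
Adding exponents of each base unit: m: 1
SI base units of wavelength: m

Answer: m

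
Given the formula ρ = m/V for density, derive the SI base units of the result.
Units of each symbol in ρ = m/V:
  m (mass): kg
  V (volume): m³  → in the denominator, contributes 1/m³

Multiplying the contributions: [kg] · [1/m³]
Adding exponents of each base unit: kg: 1, m: -3
SI base units of density: kg/m³

Answer: kg/m³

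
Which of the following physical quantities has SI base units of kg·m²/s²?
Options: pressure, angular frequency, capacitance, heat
Checking the SI base units of each option:
  pressure (P = F/A): kg/(m·s²)  ✗
  angular frequency (ω = 2πf): 1/s  ✗
  capacitance (C = Q/V): s⁴·A²/(kg·m²)  ✗
  heat (Q = mcΔT): kg·m²/s²  ✓ matches

Only heat has units kg·m²/s².

Answer: heat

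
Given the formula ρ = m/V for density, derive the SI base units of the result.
Units of each symbol in ρ = m/V:
  m (mass): kg
  V (volume): m³  → in the denominator, contributes 1/m³

Multiplying the contributions: [kg] · [1/m³]
Adding exponents of each base unit: kg: 1, m: -3
SI base units of density: kg/m³

Answer: kg/m³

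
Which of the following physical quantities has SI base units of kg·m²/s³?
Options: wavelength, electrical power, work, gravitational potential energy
Checking the SI base units of each option:
  wavelength (λ = v/f): m  ✗
  electrical power (P = IV): kg·m²/s³  ✓ matches
  work (W = Fd): kg·m²/s²  ✗
  gravitational potential energy (U = -GMm/r): kg·m²/s²  ✗

Only electrical power has units kg·m²/s³.

Answer: electrical power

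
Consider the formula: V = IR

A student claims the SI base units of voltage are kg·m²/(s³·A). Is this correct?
Units of each symbol in V = IR:
  I (current): A
  R (resistance, in ohms): kg·m²/(s³·A²)

Multiplying the contributions: [A] · [kg·m²/(s³·A²)]
Adding exponents of each base unit: kg: 1, m: 2, s: -3, A: -1
SI base units of voltage: kg·m²/(s³·A)

The claimed units kg·m²/(s³·A) match the derived units, so the claim is correct.

Answer: Yes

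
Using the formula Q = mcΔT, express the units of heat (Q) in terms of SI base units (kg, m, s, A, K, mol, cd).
Units of each symbol in Q = mcΔT:
  m (mass): kg
  c (specific heat capacity, in J/(kg·K)): m²/(s²·K)
  ΔT (temperature change): K

Multiplying the contributions: [kg] · [m²/(s²·K)] · [K]
Adding exponents of each base unit: kg: 1, m: 2, s: -2
SI base units of heat: kg·m²/s²

Answer: kg·m²/s²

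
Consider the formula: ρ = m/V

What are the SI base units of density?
Units of each symbol in ρ = m/V:
  m (mass): kg
  V (volume): m³  → in the denominator, contributes 1/m³

Multiplying the contributions: [kg] · [1/m³]
Adding exponents of each base unit: kg: 1, m: -3
SI base units of density: kg/m³

Answer: kg/m³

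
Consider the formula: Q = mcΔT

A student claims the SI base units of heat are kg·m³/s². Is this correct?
Units of each symbol in Q = mcΔT:
  m (mass): kg
  c (specific heat capacity, in J/(kg·K)): m²/(s²·K)
  ΔT (temperature change): K

Multiplying the contributions: [kg] · [m²/(s²·K)] · [K]
Adding exponents of each base unit: kg: 1, m: 2, s: -2
SI base units of heat: kg·m²/s²

The claimed units kg·m³/s² (exponents kg: 1, m: 3, s: -2) do not match the derived units kg·m²/s² (exponents kg: 1, m: 2, s: -2), so the claim is incorrect.

Answer: No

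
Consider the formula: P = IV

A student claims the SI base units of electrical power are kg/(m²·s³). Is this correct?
Units of each symbol in P = IV:
  I (current): A
  V (voltage, in volts): kg·m²/(s³·A)

Multiplying the contributions: [A] · [kg·m²/(s³·A)]
Adding exponents of each base unit: kg: 1, m: 2, s: -3
SI base units of electrical power: kg·m²/s³

The claimed units kg/(m²·s³) (exponents kg: 1, m: -2, s: -3) do not match the derived units kg·m²/s³ (exponents kg: 1, m: 2, s: -3), so the claim is incorrect.

Answer: No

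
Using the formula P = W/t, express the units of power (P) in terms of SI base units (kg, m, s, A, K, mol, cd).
Units of each symbol in P = W/t:
  W (work): kg·m²/s²
  t (time): s  → in the denominator, contributes 1/s

Multiplying the contributions: [kg·m²/s²] · [1/s]
Adding exponents of each base unit: kg: 1, m: 2, s: -3
SI base units of power: kg·m²/s³

Answer: kg·m²/s³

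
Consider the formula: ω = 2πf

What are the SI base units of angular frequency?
Units of each symbol in ω = 2πf:
  f (frequency): 1/s
  The factor 2π is dimensionless.

Multiplying the contributions: [1/s]
Adding exponents of each base unit: s: -1
SI base units of angular frequency: 1/s

Answer: 1/s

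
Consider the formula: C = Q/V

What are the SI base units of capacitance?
Units of each symbol in C = Q/V:
  Q (charge, in coulombs): s·A
  V (voltage, in volts): kg·m²/(s³·A)  → in the denominator, contributes s³·A/(kg·m²)

Multiplying the contributions: [s·A] · [s³·A/(kg·m²)]
Adding exponents of each base unit: kg: -1, m: -2, s: 4, A: 2
SI base units of capacitance: s⁴·A²/(kg·m²)

Answer: s⁴·A²/(kg·m²)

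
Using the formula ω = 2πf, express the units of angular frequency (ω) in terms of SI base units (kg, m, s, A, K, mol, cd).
Units of each symbol in ω = 2πf:
  f (frequency): 1/s
  The factor 2π is dimensionless.

Multiplying the contributions: [1/s]
Adding exponents of each base unit: s: -1
SI base units of angular frequency: 1/s

Answer: 1/s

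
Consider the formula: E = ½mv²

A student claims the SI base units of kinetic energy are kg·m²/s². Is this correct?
Units of each symbol in E = ½mv²:
  m (mass): kg
  v (speed): m/s  → to the power 2, contributes m²/s²
  The factor ½ is dimensionless.

Multiplying the contributions: [kg] · [m²/s²]
Adding exponents of each base unit: kg: 1, m: 2, s: -2
SI base units of kinetic energy: kg·m²/s²

The claimed units kg·m²/s² match the derived units, so the claim is correct.

Answer: Yes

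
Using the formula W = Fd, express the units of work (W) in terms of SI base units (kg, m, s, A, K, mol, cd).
Units of each symbol in W = Fd:
  F (force): kg·m/s²
  d (displacement): m

Multiplying the contributions: [kg·m/s²] · [m]
Adding exponents of each base unit: kg: 1, m: 2, s: -2
SI base units of work: kg·m²/s²

Answer: kg·m²/s²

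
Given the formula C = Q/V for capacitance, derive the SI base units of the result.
Units of each symbol in C = Q/V:
  Q (charge, in coulombs): s·A
  V (voltage, in volts): kg·m²/(s³·A)  → in the denominator, contributes s³·A/(kg·m²)

Multiplying the contributions: [s·A] · [s³·A/(kg·m²)]
Adding exponents of each base unit: kg: -1, m: -2, s: 4, A: 2
SI base units of capacitance: s⁴·A²/(kg·m²)

Answer: s⁴·A²/(kg·m²)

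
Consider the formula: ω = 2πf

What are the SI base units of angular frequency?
Units of each symbol in ω = 2πf:
  f (frequency): 1/s
  The factor 2π is dimensionless.

Multiplying the contributions: [1/s]
Adding exponents of each base unit: s: -1
SI base units of angular frequency: 1/s

Answer: 1/s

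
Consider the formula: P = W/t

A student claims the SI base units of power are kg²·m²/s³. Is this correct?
Units of each symbol in P = W/t:
  W (work): kg·m²/s²
  t (time): s  → in the denominator, contributes 1/s

Multiplying the contributions: [kg·m²/s²] · [1/s]
Adding exponents of each base unit: kg: 1, m: 2, s: -3
SI base units of power: kg·m²/s³

The claimed units kg²·m²/s³ (exponents kg: 2, m: 2, s: -3) do not match the derived units kg·m²/s³ (exponents kg: 1, m: 2, s: -3), so the claim is incorrect.

Answer: No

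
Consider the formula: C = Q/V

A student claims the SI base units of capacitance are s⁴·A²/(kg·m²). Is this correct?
Units of each symbol in C = Q/V:
  Q (charge, in coulombs): s·A
  V (voltage, in volts): kg·m²/(s³·A)  → in the denominator, contributes s³·A/(kg·m²)

Multiplying the contributions: [s·A] · [s³·A/(kg·m²)]
Adding exponents of each base unit: kg: -1, m: -2, s: 4, A: 2
SI base units of capacitance: s⁴·A²/(kg·m²)

The claimed units s⁴·A²/(kg·m²) match the derived units, so the claim is correct.

Answer: Yes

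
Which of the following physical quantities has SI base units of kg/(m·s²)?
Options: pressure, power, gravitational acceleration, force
Checking the SI base units of each option:
  pressure (P = F/A): kg/(m·s²)  ✓ matches
  power (P = W/t): kg·m²/s³  ✗
  gravitational acceleration (g = GM/r²): m/s²  ✗
  force (F = ma): kg·m/s²  ✗

Only pressure has units kg/(m·s²).

Answer: pressure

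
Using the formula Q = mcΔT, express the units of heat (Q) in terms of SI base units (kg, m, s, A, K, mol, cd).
Units of each symbol in Q = mcΔT:
  m (mass): kg
  c (specific heat capacity, in J/(kg·K)): m²/(s²·K)
  ΔT (temperature change): K

Multiplying the contributions: [kg] · [m²/(s²·K)] · [K]
Adding exponents of each base unit: kg: 1, m: 2, s: -2
SI base units of heat: kg·m²/s²

Answer: kg·m²/s²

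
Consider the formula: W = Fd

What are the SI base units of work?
Units of each symbol in W = Fd:
  F (force): kg·m/s²
  d (displacement): m

Multiplying the contributions: [kg·m/s²] · [m]
Adding exponents of each base unit: kg: 1, m: 2, s: -2
SI base units of work: kg·m²/s²

Answer: kg·m²/s²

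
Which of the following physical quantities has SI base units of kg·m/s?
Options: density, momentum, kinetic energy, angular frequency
Checking the SI base units of each option:
  density (ρ = m/V): kg/m³  ✗
  momentum (p = mv): kg·m/s  ✓ matches
  kinetic energy (E = ½mv²): kg·m²/s²  ✗
  angular frequency (ω = 2πf): 1/s  ✗

Only momentum has units kg·m/s.

Answer: momentum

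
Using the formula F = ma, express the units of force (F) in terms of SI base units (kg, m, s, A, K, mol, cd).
Units of each symbol in F = ma:
  m (mass): kg
  a (acceleration): m/s²

Multiplying the contributions: [kg] · [m/s²]
Adding exponents of each base unit: kg: 1, m: 1, s: -2
SI base units of force: kg·m/s²

Answer: kg·m/s²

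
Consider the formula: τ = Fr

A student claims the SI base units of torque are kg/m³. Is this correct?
Units of each symbol in τ = Fr:
  F (force): kg·m/s²
  r (lever arm): m

Multiplying the contributions: [kg·m/s²] · [m]
Adding exponents of each base unit: kg: 1, m: 2, s: -2
SI base units of torque: kg·m²/s²

The claimed units kg/m³ (exponents kg: 1, m: -3) do not match the derived units kg·m²/s² (exponents kg: 1, m: 2, s: -2), so the claim is incorrect.

Answer: No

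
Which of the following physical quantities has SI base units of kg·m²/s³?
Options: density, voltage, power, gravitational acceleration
Checking the SI base units of each option:
  density (ρ = m/V): kg/m³  ✗
  voltage (V = IR): kg·m²/(s³·A)  ✗
  power (P = W/t): kg·m²/s³  ✓ matches
  gravitational acceleration (g = GM/r²): m/s²  ✗

Only power has units kg·m²/s³.

Answer: power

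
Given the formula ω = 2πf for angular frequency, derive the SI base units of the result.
Units of each symbol in ω = 2πf:
  f (frequency): 1/s
  The factor 2π is dimensionless.

Multiplying the contributions: [1/s]
Adding exponents of each base unit: s: -1
SI base units of angular frequency: 1/s

Answer: 1/s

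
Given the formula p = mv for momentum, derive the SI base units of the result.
Units of each symbol in p = mv:
  m (mass): kg
  v (velocity): m/s

Multiplying the contributions: [kg] · [m/s]
Adding exponents of each base unit: kg: 1, m: 1, s: -1
SI base units of momentum: kg·m/s

Answer: kg·m/s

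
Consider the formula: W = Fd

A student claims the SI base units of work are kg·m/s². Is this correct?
Units of each symbol in W = Fd:
  F (force): kg·m/s²
  d (displacement): m

Multiplying the contributions: [kg·m/s²] · [m]
Adding exponents of each base unit: kg: 1, m: 2, s: -2
SI base units of work: kg·m²/s²

The claimed units kg·m/s² (exponents kg: 1, m: 1, s: -2) do not match the derived units kg·m²/s² (exponents kg: 1, m: 2, s: -2), so the claim is incorrect.

Answer: No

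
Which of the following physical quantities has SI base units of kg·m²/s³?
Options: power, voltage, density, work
Checking the SI base units of each option:
  power (P = W/t): kg·m²/s³  ✓ matches
  voltage (V = IR): kg·m²/(s³·A)  ✗
  density (ρ = m/V): kg/m³  ✗
  work (W = Fd): kg·m²/s²  ✗

Only power has units kg·m²/s³.

Answer: power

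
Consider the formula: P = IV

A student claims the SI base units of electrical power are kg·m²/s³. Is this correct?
Units of each symbol in P = IV:
  I (current): A
  V (voltage, in volts): kg·m²/(s³·A)

Multiplying the contributions: [A] · [kg·m²/(s³·A)]
Adding exponents of each base unit: kg: 1, m: 2, s: -3
SI base units of electrical power: kg·m²/s³

The claimed units kg·m²/s³ match the derived units, so the claim is correct.

Answer: Yes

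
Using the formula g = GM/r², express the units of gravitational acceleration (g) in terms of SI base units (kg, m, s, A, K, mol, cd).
Units of each symbol in g = GM/r²:
  G (gravitational constant): m³/(kg·s²)
  M (mass): kg
  r (distance): m  → to the power 2 in the denominator, contributes 1/m²

Multiplying the contributions: [m³/(kg·s²)] · [kg] · [1/m²]
Adding exponents of each base unit: m: 1, s: -2
SI base units of gravitational acceleration: m/s²

Answer: m/s²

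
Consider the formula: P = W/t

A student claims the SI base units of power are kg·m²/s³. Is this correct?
Units of each symbol in P = W/t:
  W (work): kg·m²/s²
  t (time): s  → in the denominator, contributes 1/s

Multiplying the contributions: [kg·m²/s²] · [1/s]
Adding exponents of each base unit: kg: 1, m: 2, s: -3
SI base units of power: kg·m²/s³

The claimed units kg·m²/s³ match the derived units, so the claim is correct.

Answer: Yes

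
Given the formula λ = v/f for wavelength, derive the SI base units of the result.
Units of each symbol in λ = v/f:
  v (wave speed): m/s
  f (frequency): 1/s  → in the denominator, contributes s

Multiplying the contributions: [m/s] · [s]
Adding exponents of each base unit: m: 1
SI base units of wavelength: m

Answer: m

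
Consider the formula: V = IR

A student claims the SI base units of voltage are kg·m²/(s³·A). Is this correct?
Units of each symbol in V = IR:
  I (current): A
  R (resistance, in ohms): kg·m²/(s³·A²)

Multiplying the contributions: [A] · [kg·m²/(s³·A²)]
Adding exponents of each base unit: kg: 1, m: 2, s: -3, A: -1
SI base units of voltage: kg·m²/(s³·A)

The claimed units kg·m²/(s³·A) match the derived units, so the claim is correct.

Answer: Yes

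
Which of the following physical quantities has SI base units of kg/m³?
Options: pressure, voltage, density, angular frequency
Checking the SI base units of each option:
  pressure (P = F/A): kg/(m·s²)  ✗
  voltage (V = IR): kg·m²/(s³·A)  ✗
  density (ρ = m/V): kg/m³  ✓ matches
  angular frequency (ω = 2πf): 1/s  ✗

Only density has units kg/m³.

Answer: density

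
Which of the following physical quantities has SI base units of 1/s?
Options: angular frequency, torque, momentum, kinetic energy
Checking the SI base units of each option:
  angular frequency (ω = 2πf): 1/s  ✓ matches
  torque (τ = Fr): kg·m²/s²  ✗
  momentum (p = mv): kg·m/s  ✗
  kinetic energy (E = ½mv²): kg·m²/s²  ✗

Only angular frequency has units 1/s.

Answer: angular frequency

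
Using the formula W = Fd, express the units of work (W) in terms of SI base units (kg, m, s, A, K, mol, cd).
Units of each symbol in W = Fd:
  F (force): kg·m/s²
  d (displacement): m

Multiplying the contributions: [kg·m/s²] · [m]
Adding exponents of each base unit: kg: 1, m: 2, s: -2
SI base units of work: kg·m²/s²

Answer: kg·m²/s²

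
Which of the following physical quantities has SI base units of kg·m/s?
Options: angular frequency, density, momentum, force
Checking the SI base units of each option:
  angular frequency (ω = 2πf): 1/s  ✗
  density (ρ = m/V): kg/m³  ✗
  momentum (p = mv): kg·m/s  ✓ matches
  force (F = ma): kg·m/s²  ✗

Only momentum has units kg·m/s.

Answer: momentum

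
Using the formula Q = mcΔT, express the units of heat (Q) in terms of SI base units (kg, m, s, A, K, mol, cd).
Units of each symbol in Q = mcΔT:
  m (mass): kg
  c (specific heat capacity, in J/(kg·K)): m²/(s²·K)
  ΔT (temperature change): K

Multiplying the contributions: [kg] · [m²/(s²·K)] · [K]
Adding exponents of each base unit: kg: 1, m: 2, s: -2
SI base units of heat: kg·m²/s²

Answer: kg·m²/s²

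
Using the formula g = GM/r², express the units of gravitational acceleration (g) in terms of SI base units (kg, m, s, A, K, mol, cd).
Units of each symbol in g = GM/r²:
  G (gravitational constant): m³/(kg·s²)
  M (mass): kg
  r (distance): m  → to the power 2 in the denominator, contributes 1/m²

Multiplying the contributions: [m³/(kg·s²)] · [kg] · [1/m²]
Adding exponents of each base unit: m: 1, s: -2
SI base units of gravitational acceleration: m/s²

Answer: m/s²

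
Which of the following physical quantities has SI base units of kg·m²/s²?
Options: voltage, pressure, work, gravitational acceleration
Checking the SI base units of each option:
  voltage (V = IR): kg·m²/(s³·A)  ✗
  pressure (P = F/A): kg/(m·s²)  ✗
  work (W = Fd): kg·m²/s²  ✓ matches
  gravitational acceleration (g = GM/r²): m/s²  ✗

Only work has units kg·m²/s².

Answer: work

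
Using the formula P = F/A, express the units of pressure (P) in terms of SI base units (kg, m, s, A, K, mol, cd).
Units of each symbol in P = F/A:
  F (force): kg·m/s²
  A (area): m²  → in the denominator, contributes 1/m²

Multiplying the contributions: [kg·m/s²] · [1/m²]
Adding exponents of each base unit: kg: 1, m: -1, s: -2
SI base units of pressure: kg/(m·s²)

Answer: kg/(m·s²)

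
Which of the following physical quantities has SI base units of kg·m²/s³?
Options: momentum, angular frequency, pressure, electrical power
Checking the SI base units of each option:
  momentum (p = mv): kg·m/s  ✗
  angular frequency (ω = 2πf): 1/s  ✗
  pressure (P = F/A): kg/(m·s²)  ✗
  electrical power (P = IV): kg·m²/s³  ✓ matches

Only electrical power has units kg·m²/s³.

Answer: electrical power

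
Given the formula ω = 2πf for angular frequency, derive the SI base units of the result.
Units of each symbol in ω = 2πf:
  f (frequency): 1/s
  The factor 2π is dimensionless.

Multiplying the contributions: [1/s]
Adding exponents of each base unit: s: -1
SI base units of angular frequency: 1/s

Answer: 1/s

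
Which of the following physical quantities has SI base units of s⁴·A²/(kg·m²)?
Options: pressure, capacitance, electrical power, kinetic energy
Checking the SI base units of each option:
  pressure (P = F/A): kg/(m·s²)  ✗
  capacitance (C = Q/V): s⁴·A²/(kg·m²)  ✓ matches
  electrical power (P = IV): kg·m²/s³  ✗
  kinetic energy (E = ½mv²): kg·m²/s²  ✗

Only capacitance has units s⁴·A²/(kg·m²).

Answer: capacitance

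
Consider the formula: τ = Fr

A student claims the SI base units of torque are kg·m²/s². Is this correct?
Units of each symbol in τ = Fr:
  F (force): kg·m/s²
  r (lever arm): m

Multiplying the contributions: [kg·m/s²] · [m]
Adding exponents of each base unit: kg: 1, m: 2, s: -2
SI base units of torque: kg·m²/s²

The claimed units kg·m²/s² match the derived units, so the claim is correct.

Answer: Yes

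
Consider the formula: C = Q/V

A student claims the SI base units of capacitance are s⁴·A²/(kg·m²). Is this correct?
Units of each symbol in C = Q/V:
  Q (charge, in coulombs): s·A
  V (voltage, in volts): kg·m²/(s³·A)  → in the denominator, contributes s³·A/(kg·m²)

Multiplying the contributions: [s·A] · [s³·A/(kg·m²)]
Adding exponents of each base unit: kg: -1, m: -2, s: 4, A: 2
SI base units of capacitance: s⁴·A²/(kg·m²)

The claimed units s⁴·A²/(kg·m²) match the derived units, so the claim is correct.

Answer: Yes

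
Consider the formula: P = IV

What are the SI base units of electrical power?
Units of each symbol in P = IV:
  I (current): A
  V (voltage, in volts): kg·m²/(s³·A)

Multiplying the contributions: [A] · [kg·m²/(s³·A)]
Adding exponents of each base unit: kg: 1, m: 2, s: -3
SI base units of electrical power: kg·m²/s³

Answer: kg·m²/s³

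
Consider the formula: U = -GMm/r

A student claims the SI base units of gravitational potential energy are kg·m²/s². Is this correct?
Units of each symbol in U = -GMm/r:
  G (gravitational constant): m³/(kg·s²)
  M (mass): kg
  m (mass): kg
  r (distance): m  → in the denominator, contributes 1/m
  The minus sign does not affect the units.

Multiplying the contributions: [m³/(kg·s²)] · [kg] · [kg] · [1/m]
Adding exponents of each base unit: kg: 1, m: 2, s: -2
SI base units of gravitational potential energy: kg·m²/s²

The claimed units kg·m²/s² match the derived units, so the claim is correct.

Answer: Yes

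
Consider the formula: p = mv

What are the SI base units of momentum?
Units of each symbol in p = mv:
  m (mass): kg
  v (velocity): m/s

Multiplying the contributions: [kg] · [m/s]
Adding exponents of each base unit: kg: 1, m: 1, s: -1
SI base units of momentum: kg·m/s

Answer: kg·m/s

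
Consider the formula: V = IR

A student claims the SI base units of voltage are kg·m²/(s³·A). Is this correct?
Units of each symbol in V = IR:
  I (current): A
  R (resistance, in ohms): kg·m²/(s³·A²)

Multiplying the contributions: [A] · [kg·m²/(s³·A²)]
Adding exponents of each base unit: kg: 1, m: 2, s: -3, A: -1
SI base units of voltage: kg·m²/(s³·A)

The claimed units kg·m²/(s³·A) match the derived units, so the claim is correct.

Answer: Yes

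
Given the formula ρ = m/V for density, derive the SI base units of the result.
Units of each symbol in ρ = m/V:
  m (mass): kg
  V (volume): m³  → in the denominator, contributes 1/m³

Multiplying the contributions: [kg] · [1/m³]
Adding exponents of each base unit: kg: 1, m: -3
SI base units of density: kg/m³

Answer: kg/m³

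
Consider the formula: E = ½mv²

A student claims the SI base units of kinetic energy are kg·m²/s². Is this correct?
Units of each symbol in E = ½mv²:
  m (mass): kg
  v (speed): m/s  → to the power 2, contributes m²/s²
  The factor ½ is dimensionless.

Multiplying the contributions: [kg] · [m²/s²]
Adding exponents of each base unit: kg: 1, m: 2, s: -2
SI base units of kinetic energy: kg·m²/s²

The claimed units kg·m²/s² match the derived units, so the claim is correct.

Answer: Yes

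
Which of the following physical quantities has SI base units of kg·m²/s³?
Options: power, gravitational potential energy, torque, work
Checking the SI base units of each option:
  power (P = W/t): kg·m²/s³  ✓ matches
  gravitational potential energy (U = -GMm/r): kg·m²/s²  ✗
  torque (τ = Fr): kg·m²/s²  ✗
  work (W = Fd): kg·m²/s²  ✗

Only power has units kg·m²/s³.

Answer: power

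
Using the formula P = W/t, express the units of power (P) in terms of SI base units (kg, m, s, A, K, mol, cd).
Units of each symbol in P = W/t:
  W (work): kg·m²/s²
  t (time): s  → in the denominator, contributes 1/s

Multiplying the contributions: [kg·m²/s²] · [1/s]
Adding exponents of each base unit: kg: 1, m: 2, s: -3
SI base units of power: kg·m²/s³

Answer: kg·m²/s³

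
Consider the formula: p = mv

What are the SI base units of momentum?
Units of each symbol in p = mv:
  m (mass): kg
  v (velocity): m/s

Multiplying the contributions: [kg] · [m/s]
Adding exponents of each base unit: kg: 1, m: 1, s: -1
SI base units of momentum: kg·m/s

Answer: kg·m/s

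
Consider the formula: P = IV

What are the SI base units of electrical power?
Units of each symbol in P = IV:
  I (current): A
  V (voltage, in volts): kg·m²/(s³·A)

Multiplying the contributions: [A] · [kg·m²/(s³·A)]
Adding exponents of each base unit: kg: 1, m: 2, s: -3
SI base units of electrical power: kg·m²/s³

Answer: kg·m²/s³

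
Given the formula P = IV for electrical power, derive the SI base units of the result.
Units of each symbol in P = IV:
  I (current): A
  V (voltage, in volts): kg·m²/(s³·A)

Multiplying the contributions: [A] · [kg·m²/(s³·A)]
Adding exponents of each base unit: kg: 1, m: 2, s: -3
SI base units of electrical power: kg·m²/s³

Answer: kg·m²/s³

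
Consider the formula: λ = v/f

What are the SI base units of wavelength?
Units of each symbol in λ = v/f:
  v (wave speed): m/s
  f (frequency): 1/s  → in the denominator, contributes s

Multiplying the contributions: [m/s] · [s]
Adding exponents of each base unit: m: 1
SI base units of wavelength: m

Answer: m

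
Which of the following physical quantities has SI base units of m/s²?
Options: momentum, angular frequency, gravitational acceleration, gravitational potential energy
Checking the SI base units of each option:
  momentum (p = mv): kg·m/s  ✗
  angular frequency (ω = 2πf): 1/s  ✗
  gravitational acceleration (g = GM/r²): m/s²  ✓ matches
  gravitational potential energy (U = -GMm/r): kg·m²/s²  ✗

Only gravitational acceleration has units m/s².

Answer: gravitational acceleration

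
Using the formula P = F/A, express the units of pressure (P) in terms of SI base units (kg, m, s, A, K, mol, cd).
Units of each symbol in P = F/A:
  F (force): kg·m/s²
  A (area): m²  → in the denominator, contributes 1/m²

Multiplying the contributions: [kg·m/s²] · [1/m²]
Adding exponents of each base unit: kg: 1, m: -1, s: -2
SI base units of pressure: kg/(m·s²)

Answer: kg/(m·s²)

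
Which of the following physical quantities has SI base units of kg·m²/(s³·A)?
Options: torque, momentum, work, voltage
Checking the SI base units of each option:
  torque (τ = Fr): kg·m²/s²  ✗
  momentum (p = mv): kg·m/s  ✗
  work (W = Fd): kg·m²/s²  ✗
  voltage (V = IR): kg·m²/(s³·A)  ✓ matches

Only voltage has units kg·m²/(s³·A).

Answer: voltage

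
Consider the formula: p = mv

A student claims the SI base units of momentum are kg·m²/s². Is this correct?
Units of each symbol in p = mv:
  m (mass): kg
  v (velocity): m/s

Multiplying the contributions: [kg] · [m/s]
Adding exponents of each base unit: kg: 1, m: 1, s: -1
SI base units of momentum: kg·m/s

The claimed units kg·m²/s² (exponents kg: 1, m: 2, s: -2) do not match the derived units kg·m/s (exponents kg: 1, m: 1, s: -1), so the claim is incorrect.

Answer: No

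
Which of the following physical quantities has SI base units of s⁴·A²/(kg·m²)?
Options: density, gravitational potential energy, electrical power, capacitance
Checking the SI base units of each option:
  density (ρ = m/V): kg/m³  ✗
  gravitational potential energy (U = -GMm/r): kg·m²/s²  ✗
  electrical power (P = IV): kg·m²/s³  ✗
  capacitance (C = Q/V): s⁴·A²/(kg·m²)  ✓ matches

Only capacitance has units s⁴·A²/(kg·m²).

Answer: capacitance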